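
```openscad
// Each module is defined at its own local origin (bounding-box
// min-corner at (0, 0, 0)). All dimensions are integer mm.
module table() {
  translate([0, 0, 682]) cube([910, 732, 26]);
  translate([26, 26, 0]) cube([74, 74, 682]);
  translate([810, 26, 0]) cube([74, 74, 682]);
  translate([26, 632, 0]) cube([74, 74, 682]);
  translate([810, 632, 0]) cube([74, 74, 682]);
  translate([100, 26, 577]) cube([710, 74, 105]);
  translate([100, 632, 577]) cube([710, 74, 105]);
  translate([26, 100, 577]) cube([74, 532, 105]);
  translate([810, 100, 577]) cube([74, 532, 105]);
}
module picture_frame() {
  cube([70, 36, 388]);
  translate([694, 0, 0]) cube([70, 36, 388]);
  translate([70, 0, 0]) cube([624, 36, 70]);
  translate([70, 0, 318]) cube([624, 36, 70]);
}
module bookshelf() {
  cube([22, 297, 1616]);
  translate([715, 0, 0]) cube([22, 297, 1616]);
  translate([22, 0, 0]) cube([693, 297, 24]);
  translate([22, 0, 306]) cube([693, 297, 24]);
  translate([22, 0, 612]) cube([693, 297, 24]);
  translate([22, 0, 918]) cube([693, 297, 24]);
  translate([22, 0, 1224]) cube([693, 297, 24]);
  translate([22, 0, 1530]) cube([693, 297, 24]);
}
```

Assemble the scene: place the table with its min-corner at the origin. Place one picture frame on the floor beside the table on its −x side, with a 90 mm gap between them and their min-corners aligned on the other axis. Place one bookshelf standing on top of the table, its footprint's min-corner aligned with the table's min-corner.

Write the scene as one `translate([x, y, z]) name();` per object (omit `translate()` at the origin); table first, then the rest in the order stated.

table();
translate([-854, 0, 0]) picture_frame();
translate([0, 0, 708]) bookshelf();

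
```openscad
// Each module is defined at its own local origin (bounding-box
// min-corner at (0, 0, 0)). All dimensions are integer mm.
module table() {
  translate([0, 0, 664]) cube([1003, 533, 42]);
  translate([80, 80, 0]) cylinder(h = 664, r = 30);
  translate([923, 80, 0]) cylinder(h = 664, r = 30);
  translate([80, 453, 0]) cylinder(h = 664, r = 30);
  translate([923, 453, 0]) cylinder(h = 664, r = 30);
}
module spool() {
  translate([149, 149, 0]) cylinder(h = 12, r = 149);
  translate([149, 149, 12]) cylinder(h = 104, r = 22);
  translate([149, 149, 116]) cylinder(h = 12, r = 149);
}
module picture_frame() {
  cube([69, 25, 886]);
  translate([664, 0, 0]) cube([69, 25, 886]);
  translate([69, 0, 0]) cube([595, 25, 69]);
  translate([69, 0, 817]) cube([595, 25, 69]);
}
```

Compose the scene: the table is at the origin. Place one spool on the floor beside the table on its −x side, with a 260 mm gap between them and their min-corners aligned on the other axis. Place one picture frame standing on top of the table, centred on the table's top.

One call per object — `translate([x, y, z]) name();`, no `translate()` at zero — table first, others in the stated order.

table();
translate([-558, 0, 0]) spool();
translate([135, 254, 706]) picture_frame();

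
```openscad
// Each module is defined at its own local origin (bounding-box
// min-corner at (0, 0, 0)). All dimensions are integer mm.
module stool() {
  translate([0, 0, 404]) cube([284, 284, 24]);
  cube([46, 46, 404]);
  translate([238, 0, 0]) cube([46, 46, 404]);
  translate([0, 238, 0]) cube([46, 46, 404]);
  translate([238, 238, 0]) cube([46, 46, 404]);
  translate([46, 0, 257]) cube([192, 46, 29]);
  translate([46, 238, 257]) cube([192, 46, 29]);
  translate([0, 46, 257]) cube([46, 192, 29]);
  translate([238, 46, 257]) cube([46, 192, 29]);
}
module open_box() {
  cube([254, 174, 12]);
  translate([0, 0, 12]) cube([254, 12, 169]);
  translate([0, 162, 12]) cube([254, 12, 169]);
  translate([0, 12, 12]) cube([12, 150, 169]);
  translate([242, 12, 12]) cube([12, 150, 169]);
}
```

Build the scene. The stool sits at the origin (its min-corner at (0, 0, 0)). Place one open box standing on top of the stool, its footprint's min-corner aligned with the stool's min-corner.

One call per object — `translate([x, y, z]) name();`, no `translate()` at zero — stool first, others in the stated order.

stool();
translate([0, 0, 428]) open_box();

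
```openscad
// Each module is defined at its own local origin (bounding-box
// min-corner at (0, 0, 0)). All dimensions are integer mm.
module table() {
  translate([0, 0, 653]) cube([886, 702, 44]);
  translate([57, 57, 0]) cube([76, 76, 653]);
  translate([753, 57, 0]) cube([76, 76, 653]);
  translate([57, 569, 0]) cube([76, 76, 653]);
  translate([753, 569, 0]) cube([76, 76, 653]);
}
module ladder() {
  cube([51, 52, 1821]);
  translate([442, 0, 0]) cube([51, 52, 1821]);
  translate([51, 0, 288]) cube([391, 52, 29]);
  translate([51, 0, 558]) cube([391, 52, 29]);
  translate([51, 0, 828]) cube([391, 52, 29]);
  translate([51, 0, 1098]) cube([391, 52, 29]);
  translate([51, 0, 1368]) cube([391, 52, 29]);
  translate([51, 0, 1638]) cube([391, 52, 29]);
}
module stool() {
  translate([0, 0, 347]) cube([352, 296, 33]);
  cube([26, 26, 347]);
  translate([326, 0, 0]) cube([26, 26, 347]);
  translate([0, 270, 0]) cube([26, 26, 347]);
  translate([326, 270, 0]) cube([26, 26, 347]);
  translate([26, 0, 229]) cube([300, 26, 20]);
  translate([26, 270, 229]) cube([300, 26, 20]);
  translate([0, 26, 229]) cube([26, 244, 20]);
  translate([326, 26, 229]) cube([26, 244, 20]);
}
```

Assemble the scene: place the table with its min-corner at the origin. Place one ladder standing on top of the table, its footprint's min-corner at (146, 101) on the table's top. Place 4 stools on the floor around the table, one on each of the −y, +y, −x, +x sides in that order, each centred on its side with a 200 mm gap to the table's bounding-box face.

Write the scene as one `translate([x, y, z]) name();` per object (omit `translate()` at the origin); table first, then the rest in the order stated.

table();
translate([146, 101, 697]) ladder();
translate([267, -496, 0]) stool();
translate([267, 902, 0]) stool();
translate([-552, 203, 0]) stool();
translate([1086, 203, 0]) stool();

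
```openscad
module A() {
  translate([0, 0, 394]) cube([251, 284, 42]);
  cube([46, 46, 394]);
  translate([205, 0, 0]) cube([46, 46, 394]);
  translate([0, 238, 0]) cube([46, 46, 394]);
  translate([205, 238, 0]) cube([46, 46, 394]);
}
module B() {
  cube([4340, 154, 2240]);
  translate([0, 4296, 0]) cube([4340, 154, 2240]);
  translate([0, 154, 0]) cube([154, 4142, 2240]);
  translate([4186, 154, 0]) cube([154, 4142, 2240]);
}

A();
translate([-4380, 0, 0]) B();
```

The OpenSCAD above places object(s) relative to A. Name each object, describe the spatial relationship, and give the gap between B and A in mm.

The house frame's nearest face is 40 mm from the stool's −x face.

A is a stool. B is a house frame. The house frame is on the floor beside the stool on its −x side. The gap between the house frame and the stool is 40 mm.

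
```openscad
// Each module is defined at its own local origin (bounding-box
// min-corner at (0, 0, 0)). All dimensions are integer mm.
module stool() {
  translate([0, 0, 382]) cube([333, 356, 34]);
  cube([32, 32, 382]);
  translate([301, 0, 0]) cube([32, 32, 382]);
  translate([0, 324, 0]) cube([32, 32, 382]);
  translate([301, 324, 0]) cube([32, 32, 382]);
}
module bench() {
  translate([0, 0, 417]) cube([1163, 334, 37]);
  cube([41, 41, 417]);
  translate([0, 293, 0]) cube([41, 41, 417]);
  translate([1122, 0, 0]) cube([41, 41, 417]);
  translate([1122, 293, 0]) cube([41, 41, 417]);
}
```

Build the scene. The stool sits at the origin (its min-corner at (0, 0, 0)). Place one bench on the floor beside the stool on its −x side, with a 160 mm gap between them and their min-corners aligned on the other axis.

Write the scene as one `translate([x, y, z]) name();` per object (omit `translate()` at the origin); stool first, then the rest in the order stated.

stool();
translate([-1323, 0, 0]) bench();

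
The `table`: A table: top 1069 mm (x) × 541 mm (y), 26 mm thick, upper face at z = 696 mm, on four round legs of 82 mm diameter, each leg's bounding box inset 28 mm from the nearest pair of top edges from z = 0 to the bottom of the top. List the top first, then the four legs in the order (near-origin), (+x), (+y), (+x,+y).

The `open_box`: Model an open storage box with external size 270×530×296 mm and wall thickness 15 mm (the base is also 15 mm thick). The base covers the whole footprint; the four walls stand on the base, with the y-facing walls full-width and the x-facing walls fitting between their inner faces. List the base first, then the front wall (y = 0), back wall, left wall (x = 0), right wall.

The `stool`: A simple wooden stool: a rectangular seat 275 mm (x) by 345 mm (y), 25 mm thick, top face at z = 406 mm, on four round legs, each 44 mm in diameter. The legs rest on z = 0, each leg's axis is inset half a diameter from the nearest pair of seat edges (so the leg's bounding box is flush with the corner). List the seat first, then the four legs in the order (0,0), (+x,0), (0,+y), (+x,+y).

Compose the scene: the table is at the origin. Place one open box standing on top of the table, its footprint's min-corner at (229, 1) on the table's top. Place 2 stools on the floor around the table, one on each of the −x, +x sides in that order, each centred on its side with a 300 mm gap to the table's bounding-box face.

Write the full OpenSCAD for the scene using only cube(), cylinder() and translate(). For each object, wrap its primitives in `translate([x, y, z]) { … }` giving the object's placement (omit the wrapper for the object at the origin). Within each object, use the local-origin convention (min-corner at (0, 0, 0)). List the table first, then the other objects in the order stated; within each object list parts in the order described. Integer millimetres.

translate([0, 0, 670]) cube([1069, 541, 26]);
translate([69, 69, 0]) cylinder(h = 670, r = 41);
translate([1000, 69, 0]) cylinder(h = 670, r = 41);
translate([69, 472, 0]) cylinder(h = 670, r = 41);
translate([1000, 472, 0]) cylinder(h = 670, r = 41);
translate([229, 1, 696]) {
  cube([270, 530, 15]);
  translate([0, 0, 15]) cube([270, 15, 281]);
  translate([0, 515, 15]) cube([270, 15, 281]);
  translate([0, 15, 15]) cube([15, 500, 281]);
  translate([255, 15, 15]) cube([15, 500, 281]);
}
translate([-575, 98, 0]) {
  translate([0, 0, 381]) cube([275, 345, 25]);
  translate([22, 22, 0]) cylinder(h = 381, r = 22);
  translate([253, 22, 0]) cylinder(h = 381, r = 22);
  translate([22, 323, 0]) cylinder(h = 381, r = 22);
  translate([253, 323, 0]) cylinder(h = 381, r = 22);
}
translate([1369, 98, 0]) {
  translate([0, 0, 381]) cube([275, 345, 25]);
  translate([22, 22, 0]) cylinder(h = 381, r = 22);
  translate([253, 22, 0]) cylinder(h = 381, r = 22);
  translate([22, 323, 0]) cylinder(h = 381, r = 22);
  translate([253, 323, 0]) cylinder(h = 381, r = 22);
}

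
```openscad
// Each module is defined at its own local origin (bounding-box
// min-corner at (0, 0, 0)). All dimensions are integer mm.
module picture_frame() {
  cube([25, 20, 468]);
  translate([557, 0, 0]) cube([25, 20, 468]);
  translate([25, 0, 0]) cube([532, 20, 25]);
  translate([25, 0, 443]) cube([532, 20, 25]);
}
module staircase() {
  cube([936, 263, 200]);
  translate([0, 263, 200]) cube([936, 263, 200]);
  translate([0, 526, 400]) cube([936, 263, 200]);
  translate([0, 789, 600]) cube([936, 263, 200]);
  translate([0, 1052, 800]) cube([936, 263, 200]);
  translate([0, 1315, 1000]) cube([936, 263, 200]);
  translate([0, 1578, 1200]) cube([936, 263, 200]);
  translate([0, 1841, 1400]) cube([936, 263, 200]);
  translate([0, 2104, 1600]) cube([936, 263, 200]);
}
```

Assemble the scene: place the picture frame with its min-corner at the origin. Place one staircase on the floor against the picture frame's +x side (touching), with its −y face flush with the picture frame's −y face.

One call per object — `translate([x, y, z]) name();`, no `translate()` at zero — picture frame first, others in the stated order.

picture_frame();
translate([582, 0, 0]) staircase();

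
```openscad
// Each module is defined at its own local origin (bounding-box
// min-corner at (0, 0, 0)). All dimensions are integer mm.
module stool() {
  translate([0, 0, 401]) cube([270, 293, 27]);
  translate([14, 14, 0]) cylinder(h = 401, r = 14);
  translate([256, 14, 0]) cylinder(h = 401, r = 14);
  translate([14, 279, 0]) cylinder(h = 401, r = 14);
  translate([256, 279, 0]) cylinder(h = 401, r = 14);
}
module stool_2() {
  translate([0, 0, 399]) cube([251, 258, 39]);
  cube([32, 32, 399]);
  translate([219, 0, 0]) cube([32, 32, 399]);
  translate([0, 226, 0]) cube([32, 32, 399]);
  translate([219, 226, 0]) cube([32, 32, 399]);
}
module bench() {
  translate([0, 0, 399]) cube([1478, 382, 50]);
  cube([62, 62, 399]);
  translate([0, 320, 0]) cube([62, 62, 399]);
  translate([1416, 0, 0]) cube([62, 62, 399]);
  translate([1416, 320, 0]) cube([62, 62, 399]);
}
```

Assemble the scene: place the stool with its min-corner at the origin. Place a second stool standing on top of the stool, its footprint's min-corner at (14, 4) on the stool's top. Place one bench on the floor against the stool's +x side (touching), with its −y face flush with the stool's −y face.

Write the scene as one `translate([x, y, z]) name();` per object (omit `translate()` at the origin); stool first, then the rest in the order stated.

stool();
translate([14, 4, 428]) stool_2();
translate([270, 0, 0]) bench();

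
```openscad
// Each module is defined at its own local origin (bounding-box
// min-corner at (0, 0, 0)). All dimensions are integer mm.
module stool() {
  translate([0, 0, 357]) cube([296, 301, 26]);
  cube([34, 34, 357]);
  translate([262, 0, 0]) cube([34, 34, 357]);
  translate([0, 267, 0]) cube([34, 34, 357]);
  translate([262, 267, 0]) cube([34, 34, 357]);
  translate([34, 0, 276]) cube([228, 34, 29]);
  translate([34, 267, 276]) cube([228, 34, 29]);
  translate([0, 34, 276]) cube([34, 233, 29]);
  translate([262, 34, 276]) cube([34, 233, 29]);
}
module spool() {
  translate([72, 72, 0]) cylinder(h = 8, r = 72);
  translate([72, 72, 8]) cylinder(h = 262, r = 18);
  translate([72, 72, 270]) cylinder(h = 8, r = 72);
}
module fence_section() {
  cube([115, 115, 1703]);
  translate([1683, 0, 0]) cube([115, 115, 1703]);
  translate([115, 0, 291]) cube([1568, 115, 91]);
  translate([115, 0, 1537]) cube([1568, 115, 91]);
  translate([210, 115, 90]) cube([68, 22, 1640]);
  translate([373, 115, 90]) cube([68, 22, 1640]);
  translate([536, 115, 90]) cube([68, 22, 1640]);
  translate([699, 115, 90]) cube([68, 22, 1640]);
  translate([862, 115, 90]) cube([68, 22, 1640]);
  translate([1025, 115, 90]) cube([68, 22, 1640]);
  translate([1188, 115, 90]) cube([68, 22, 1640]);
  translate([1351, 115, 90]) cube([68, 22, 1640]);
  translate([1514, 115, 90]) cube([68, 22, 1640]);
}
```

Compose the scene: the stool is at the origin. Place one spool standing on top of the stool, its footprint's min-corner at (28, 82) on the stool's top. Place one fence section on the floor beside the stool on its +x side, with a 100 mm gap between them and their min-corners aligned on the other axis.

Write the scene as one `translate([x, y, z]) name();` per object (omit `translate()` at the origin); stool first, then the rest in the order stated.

stool();
translate([28, 82, 383]) spool();
translate([396, 0, 0]) fence_section();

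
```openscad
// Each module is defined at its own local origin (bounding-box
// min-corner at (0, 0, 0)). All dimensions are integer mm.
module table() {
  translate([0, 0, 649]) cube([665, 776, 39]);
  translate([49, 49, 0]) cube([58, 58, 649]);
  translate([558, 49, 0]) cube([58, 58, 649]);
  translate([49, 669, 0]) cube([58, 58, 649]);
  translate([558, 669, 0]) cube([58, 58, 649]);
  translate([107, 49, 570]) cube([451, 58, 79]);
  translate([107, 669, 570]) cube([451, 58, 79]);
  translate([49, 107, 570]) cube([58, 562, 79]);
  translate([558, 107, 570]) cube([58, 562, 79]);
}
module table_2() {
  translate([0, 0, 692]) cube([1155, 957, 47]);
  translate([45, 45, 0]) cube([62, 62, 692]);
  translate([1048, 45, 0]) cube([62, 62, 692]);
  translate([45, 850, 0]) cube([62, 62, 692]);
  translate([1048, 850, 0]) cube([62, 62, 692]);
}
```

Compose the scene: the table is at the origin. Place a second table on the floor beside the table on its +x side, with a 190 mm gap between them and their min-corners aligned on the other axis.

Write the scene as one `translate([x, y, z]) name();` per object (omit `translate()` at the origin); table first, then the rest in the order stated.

table();
translate([855, 0, 0]) table_2();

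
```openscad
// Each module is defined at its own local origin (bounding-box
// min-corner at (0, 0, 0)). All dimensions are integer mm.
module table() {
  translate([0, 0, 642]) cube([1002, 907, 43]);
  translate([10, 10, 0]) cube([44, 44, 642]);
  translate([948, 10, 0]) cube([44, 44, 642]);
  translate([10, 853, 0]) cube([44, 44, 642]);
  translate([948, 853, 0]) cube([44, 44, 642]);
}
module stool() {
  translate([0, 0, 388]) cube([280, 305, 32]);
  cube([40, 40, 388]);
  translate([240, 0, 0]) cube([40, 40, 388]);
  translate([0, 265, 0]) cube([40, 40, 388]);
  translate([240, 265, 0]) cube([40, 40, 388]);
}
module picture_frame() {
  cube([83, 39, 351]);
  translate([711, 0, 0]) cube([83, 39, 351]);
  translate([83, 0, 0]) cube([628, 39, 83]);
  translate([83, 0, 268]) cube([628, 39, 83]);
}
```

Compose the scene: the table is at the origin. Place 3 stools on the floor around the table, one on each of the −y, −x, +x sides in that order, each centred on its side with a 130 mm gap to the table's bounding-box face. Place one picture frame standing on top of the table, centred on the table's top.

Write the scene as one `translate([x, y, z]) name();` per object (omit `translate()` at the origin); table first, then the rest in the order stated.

table();
translate([361, -435, 0]) stool();
translate([-410, 301, 0]) stool();
translate([1132, 301, 0]) stool();
translate([104, 434, 685]) picture_frame();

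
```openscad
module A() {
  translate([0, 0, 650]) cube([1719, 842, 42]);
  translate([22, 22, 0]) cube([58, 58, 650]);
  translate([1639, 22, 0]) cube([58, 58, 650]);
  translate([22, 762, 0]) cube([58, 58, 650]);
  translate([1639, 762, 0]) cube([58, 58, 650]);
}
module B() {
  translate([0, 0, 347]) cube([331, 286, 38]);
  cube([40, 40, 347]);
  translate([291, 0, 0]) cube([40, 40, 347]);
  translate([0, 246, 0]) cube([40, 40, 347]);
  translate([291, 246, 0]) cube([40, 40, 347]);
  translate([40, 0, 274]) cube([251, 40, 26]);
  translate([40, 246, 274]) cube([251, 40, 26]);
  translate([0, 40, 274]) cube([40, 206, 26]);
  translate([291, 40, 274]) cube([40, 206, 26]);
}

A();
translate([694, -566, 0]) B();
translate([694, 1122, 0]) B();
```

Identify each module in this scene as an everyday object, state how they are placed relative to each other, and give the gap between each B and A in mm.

A is a table. B is a stool. Two stools sit around the table at the −y, +y sides. The gap between each stool and the table is 280 mm.

Each stool's nearest face is 280 mm from the table's bounding box.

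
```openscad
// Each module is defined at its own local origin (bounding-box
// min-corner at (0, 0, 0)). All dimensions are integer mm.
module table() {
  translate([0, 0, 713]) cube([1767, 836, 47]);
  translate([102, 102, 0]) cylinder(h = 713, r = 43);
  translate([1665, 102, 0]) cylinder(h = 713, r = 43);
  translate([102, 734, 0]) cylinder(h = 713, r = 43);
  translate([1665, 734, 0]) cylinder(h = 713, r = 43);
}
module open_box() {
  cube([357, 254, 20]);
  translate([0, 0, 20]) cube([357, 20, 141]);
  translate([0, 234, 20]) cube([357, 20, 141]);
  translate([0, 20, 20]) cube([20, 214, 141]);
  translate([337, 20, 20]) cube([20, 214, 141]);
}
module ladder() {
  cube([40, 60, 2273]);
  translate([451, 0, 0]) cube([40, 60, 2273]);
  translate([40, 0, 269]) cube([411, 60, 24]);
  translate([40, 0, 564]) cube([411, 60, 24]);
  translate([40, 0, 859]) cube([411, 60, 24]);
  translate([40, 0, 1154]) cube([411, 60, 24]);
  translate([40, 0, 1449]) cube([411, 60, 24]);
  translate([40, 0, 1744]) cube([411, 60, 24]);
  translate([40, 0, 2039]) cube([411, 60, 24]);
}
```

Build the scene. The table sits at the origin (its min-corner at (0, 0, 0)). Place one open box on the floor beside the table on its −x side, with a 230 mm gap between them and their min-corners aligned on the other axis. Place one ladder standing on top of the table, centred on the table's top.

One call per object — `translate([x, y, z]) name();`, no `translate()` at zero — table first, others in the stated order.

table();
translate([-587, 0, 0]) open_box();
translate([638, 388, 760]) ladder();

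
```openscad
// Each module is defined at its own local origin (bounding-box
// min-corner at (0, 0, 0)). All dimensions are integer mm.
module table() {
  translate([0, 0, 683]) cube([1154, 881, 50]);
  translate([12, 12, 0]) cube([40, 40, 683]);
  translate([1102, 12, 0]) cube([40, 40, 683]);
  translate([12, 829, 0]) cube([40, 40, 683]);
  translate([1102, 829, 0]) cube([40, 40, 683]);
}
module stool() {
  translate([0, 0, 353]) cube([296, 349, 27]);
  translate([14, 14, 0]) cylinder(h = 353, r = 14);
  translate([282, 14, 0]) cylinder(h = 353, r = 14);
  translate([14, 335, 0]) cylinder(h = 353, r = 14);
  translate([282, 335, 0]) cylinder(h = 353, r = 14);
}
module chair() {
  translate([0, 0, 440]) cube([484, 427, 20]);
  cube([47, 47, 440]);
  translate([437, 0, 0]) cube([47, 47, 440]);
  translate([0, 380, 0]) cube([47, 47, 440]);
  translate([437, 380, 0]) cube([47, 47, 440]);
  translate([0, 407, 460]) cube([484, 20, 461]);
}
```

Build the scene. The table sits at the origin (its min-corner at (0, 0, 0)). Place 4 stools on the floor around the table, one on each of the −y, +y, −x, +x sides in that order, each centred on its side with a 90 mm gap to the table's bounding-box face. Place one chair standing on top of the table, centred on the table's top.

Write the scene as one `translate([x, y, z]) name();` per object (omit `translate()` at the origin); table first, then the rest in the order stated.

table();
translate([429, -439, 0]) stool();
translate([429, 971, 0]) stool();
translate([-386, 266, 0]) stool();
translate([1244, 266, 0]) stool();
translate([335, 227, 733]) chair();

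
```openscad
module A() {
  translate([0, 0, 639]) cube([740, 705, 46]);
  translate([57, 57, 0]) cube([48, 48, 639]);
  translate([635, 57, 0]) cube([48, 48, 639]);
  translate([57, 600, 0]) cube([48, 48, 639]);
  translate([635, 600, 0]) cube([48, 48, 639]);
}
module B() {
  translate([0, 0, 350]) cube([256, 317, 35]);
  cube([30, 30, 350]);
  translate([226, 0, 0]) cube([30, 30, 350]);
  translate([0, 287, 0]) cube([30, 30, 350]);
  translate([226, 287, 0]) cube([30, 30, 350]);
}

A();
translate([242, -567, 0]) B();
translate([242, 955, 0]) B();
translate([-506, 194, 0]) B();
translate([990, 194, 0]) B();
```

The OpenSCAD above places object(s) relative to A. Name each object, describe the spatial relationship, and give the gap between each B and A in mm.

A is a table. B is a stool. Four stools sit around the table at the −y, +y, −x, +x sides. The gap between each stool and the table is 250 mm.

Each stool's nearest face is 250 mm from the table's bounding box.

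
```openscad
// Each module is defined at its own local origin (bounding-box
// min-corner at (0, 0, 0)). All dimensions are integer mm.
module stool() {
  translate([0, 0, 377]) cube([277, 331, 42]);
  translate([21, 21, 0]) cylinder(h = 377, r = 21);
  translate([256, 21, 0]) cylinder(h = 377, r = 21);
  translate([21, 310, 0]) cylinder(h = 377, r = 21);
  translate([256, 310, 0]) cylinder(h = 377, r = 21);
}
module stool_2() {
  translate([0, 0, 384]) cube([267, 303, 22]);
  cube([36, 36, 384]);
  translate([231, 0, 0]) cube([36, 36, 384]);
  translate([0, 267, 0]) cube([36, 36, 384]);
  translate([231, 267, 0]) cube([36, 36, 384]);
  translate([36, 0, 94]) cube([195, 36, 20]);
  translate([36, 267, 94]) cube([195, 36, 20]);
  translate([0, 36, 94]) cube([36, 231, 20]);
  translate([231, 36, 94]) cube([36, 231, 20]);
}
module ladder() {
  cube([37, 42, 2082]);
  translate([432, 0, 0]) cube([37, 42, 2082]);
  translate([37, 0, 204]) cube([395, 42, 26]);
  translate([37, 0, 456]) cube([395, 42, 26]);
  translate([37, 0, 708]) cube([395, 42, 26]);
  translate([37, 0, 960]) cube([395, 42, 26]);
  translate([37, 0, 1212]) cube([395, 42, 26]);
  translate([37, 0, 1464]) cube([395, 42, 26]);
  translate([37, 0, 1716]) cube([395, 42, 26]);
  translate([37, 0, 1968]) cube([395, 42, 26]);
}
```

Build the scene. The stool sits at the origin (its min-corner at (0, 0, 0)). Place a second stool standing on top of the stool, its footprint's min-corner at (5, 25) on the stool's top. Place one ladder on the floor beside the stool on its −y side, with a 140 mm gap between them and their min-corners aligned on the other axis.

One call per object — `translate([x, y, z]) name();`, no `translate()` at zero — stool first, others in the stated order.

stool();
translate([5, 25, 419]) stool_2();
translate([0, -182, 0]) ladder();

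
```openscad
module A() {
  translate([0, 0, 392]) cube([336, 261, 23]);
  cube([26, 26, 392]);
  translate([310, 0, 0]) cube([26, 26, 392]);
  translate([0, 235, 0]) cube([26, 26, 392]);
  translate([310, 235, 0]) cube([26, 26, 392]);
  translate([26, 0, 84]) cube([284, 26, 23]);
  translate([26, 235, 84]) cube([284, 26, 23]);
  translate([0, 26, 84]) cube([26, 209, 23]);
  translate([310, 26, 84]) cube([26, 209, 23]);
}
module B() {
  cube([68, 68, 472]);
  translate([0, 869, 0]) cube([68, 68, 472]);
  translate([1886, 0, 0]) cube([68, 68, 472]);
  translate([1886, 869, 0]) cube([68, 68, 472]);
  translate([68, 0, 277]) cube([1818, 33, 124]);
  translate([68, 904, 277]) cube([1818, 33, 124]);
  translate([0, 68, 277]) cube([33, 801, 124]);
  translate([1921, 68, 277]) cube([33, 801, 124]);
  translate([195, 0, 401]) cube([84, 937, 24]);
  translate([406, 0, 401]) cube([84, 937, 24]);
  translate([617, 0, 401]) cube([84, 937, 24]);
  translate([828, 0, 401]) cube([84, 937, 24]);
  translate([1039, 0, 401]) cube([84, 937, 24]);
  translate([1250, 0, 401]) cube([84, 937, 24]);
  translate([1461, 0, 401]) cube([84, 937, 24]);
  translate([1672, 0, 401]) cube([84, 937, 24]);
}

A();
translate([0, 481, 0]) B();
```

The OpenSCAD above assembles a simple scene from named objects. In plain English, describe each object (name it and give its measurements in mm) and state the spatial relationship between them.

A is a four-legged stool. The seat is 336×261 mm, 23 mm thick, top at z = 415 mm. It stands on four square legs, each 26×26 mm in cross-section, from z = 0 to the seat underside, each flush with a corner of the seat. Four stretchers, 26 mm wide and 23 mm tall, connect adjacent legs with their undersides at z = 84 mm, each running between the inner faces of the legs it joins and aligned with the legs' outer faces on the other axis.

B is a bed frame 1954 mm long (x) by 937 mm wide (y). Four 68×68 mm corner posts, 472 mm tall, at the corners of the footprint. Four rails of 33 mm thickness and 124 mm height run between adjacent posts with their undersides at z = 277 mm, their outer faces flush with the outside of the frame (the two x-running rails run between the posts' inner faces; the two y-running rails run between the posts' inner faces). 8 slats, each 84 mm wide (x) and 24 mm thick, lie across the top of the two x-running rails, running the full 937 mm width of the frame in y; the slats are evenly spaced along x between the inner faces of the end posts with equal gaps (rounded down to the nearest mm) at the −x end and between each pair — any rounding remainder accumulates at the +x end.

The bed frame is on the floor beside the stool on its +y side.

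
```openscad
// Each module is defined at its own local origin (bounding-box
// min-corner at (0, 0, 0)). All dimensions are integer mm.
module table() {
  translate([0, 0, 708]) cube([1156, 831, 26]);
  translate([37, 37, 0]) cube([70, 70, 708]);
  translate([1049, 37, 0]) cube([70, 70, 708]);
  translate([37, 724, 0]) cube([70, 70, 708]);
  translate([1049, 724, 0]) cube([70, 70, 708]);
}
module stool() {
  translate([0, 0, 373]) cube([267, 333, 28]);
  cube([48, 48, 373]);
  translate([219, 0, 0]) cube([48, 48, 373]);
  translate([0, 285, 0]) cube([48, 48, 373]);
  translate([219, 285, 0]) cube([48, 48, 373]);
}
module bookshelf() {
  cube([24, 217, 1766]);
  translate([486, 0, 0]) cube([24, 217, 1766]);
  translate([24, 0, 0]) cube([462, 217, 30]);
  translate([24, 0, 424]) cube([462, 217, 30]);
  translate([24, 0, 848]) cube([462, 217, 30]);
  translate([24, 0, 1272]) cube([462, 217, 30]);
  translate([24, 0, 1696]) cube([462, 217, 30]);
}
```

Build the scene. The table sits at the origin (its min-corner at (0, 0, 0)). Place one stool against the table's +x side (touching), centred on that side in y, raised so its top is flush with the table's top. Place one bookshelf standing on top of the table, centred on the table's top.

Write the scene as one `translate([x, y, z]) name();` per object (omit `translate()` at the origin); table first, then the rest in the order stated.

table();
translate([1156, 249, 333]) stool();
translate([323, 307, 734]) bookshelf();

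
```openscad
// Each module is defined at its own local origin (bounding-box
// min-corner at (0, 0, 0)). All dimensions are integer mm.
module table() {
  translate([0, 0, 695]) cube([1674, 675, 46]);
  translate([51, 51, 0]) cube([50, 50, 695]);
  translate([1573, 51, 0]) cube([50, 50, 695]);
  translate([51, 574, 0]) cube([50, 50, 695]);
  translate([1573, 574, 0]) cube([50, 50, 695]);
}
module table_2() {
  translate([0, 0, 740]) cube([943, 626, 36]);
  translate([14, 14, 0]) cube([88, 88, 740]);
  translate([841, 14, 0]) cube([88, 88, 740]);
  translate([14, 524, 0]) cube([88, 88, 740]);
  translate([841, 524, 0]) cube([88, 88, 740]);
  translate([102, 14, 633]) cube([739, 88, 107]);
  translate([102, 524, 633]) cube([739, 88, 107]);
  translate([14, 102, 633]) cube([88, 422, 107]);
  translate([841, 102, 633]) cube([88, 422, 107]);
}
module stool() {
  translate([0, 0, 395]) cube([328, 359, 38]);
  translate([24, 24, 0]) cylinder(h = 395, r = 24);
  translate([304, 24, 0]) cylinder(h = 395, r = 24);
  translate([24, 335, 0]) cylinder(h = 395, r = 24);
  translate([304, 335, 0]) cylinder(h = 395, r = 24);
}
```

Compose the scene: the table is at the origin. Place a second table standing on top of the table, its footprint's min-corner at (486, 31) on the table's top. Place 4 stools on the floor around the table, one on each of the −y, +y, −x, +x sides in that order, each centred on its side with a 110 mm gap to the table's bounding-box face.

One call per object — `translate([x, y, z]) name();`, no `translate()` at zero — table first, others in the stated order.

table();
translate([486, 31, 741]) table_2();
translate([673, -469, 0]) stool();
translate([673, 785, 0]) stool();
translate([-438, 158, 0]) stool();
translate([1784, 158, 0]) stool();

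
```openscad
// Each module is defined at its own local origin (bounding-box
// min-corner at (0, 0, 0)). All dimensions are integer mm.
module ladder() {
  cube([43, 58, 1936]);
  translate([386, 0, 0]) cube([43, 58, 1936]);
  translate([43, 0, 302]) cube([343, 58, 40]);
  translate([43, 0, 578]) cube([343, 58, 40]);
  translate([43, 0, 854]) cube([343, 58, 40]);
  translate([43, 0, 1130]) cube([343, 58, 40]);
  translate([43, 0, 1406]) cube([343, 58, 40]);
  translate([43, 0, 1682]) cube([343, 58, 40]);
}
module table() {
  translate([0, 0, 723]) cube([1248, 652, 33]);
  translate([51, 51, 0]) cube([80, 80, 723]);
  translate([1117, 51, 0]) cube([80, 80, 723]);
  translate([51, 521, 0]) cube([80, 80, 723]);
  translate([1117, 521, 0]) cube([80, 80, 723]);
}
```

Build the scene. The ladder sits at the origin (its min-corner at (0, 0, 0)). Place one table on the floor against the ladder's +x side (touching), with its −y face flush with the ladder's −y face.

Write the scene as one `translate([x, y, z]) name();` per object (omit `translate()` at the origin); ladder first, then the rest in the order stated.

ladder();
translate([429, 0, 0]) table();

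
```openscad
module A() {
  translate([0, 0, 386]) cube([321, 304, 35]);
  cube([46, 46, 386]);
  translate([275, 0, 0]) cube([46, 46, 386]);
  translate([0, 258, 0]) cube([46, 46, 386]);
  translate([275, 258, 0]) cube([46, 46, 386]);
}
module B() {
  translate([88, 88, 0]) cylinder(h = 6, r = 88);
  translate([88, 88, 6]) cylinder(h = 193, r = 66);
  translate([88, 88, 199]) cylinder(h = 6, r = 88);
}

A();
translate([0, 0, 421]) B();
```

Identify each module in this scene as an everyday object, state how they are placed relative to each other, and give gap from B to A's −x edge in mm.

The spool's min-x is at 0; the stool's min-x is 0; gap = 0 mm.

A is a stool. B is a spool. The spool is on top of the stool. The gap from the spool to the stool's −x edge is 0 mm.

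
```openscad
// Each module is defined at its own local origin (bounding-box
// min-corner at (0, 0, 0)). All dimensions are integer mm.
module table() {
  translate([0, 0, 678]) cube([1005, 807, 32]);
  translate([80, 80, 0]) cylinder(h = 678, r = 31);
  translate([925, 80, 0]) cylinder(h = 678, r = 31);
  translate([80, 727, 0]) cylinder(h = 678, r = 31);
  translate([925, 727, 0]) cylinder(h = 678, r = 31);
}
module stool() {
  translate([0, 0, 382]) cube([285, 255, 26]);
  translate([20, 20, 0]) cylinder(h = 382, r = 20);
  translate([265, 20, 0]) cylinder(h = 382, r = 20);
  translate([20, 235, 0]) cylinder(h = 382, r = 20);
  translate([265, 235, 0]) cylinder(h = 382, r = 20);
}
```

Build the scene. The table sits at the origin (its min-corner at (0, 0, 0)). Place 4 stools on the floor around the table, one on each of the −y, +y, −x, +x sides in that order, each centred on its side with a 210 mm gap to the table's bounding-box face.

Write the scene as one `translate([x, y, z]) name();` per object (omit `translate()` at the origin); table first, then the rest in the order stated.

table();
translate([360, -465, 0]) stool();
translate([360, 1017, 0]) stool();
translate([-495, 276, 0]) stool();
translate([1215, 276, 0]) stool();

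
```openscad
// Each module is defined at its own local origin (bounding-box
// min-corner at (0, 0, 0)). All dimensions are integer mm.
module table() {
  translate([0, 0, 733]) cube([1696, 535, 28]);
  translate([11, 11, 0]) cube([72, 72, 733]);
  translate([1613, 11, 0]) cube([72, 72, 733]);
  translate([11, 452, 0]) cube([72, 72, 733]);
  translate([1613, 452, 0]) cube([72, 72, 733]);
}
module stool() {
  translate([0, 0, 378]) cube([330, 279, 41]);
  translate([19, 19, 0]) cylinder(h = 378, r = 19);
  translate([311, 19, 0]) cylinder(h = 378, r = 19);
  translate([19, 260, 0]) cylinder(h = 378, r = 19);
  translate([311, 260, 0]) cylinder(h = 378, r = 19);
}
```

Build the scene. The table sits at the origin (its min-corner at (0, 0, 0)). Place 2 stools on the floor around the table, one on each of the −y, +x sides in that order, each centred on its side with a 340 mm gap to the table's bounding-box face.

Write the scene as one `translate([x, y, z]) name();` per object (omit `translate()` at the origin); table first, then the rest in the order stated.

table();
translate([683, -619, 0]) stool();
translate([2036, 128, 0]) stool();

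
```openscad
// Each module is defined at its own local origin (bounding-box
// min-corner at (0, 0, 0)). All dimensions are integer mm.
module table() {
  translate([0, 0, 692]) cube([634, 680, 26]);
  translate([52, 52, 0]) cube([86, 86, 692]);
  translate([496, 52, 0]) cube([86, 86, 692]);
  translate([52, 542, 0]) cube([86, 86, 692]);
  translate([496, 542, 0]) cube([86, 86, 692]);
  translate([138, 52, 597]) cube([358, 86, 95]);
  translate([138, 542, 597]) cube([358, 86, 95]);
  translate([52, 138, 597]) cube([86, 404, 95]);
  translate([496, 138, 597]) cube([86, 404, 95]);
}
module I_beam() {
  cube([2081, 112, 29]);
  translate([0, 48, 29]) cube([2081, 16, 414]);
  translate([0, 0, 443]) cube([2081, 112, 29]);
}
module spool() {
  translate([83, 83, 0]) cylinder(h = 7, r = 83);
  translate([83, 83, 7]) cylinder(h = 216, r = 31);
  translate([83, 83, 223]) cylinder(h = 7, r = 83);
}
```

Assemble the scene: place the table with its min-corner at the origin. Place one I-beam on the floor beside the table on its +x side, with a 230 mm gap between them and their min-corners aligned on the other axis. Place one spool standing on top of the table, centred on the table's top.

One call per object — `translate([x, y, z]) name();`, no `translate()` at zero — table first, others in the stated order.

table();
translate([864, 0, 0]) I_beam();
translate([234, 257, 718]) spool();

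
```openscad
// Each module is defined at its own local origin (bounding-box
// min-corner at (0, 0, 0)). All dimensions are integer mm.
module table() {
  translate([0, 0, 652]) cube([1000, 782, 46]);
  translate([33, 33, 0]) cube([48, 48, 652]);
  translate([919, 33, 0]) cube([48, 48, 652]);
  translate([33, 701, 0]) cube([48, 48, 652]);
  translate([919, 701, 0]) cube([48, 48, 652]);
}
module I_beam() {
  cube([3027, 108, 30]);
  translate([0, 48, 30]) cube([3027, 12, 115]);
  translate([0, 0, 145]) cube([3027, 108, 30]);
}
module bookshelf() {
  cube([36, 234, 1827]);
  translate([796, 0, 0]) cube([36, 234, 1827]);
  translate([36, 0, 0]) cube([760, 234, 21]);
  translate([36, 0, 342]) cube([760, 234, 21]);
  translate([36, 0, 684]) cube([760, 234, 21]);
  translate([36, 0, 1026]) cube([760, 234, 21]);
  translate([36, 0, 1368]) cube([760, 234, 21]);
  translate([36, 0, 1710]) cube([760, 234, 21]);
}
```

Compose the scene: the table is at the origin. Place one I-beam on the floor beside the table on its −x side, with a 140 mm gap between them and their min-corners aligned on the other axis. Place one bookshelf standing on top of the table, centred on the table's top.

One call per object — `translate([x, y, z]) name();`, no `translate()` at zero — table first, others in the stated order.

table();
translate([-3167, 0, 0]) I_beam();
translate([84, 274, 698]) bookshelf();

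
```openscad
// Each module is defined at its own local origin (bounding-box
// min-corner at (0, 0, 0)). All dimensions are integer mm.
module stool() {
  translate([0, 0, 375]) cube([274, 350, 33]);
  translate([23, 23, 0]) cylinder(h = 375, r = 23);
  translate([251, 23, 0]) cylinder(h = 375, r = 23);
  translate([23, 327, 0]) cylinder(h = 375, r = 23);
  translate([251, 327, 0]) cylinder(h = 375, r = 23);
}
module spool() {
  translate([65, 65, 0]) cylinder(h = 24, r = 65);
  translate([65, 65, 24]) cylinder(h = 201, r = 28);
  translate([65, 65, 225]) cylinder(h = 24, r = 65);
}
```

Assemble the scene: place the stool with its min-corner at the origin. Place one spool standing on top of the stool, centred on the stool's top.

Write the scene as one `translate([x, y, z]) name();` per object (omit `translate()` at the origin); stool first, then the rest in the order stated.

stool();
translate([72, 110, 408]) spool();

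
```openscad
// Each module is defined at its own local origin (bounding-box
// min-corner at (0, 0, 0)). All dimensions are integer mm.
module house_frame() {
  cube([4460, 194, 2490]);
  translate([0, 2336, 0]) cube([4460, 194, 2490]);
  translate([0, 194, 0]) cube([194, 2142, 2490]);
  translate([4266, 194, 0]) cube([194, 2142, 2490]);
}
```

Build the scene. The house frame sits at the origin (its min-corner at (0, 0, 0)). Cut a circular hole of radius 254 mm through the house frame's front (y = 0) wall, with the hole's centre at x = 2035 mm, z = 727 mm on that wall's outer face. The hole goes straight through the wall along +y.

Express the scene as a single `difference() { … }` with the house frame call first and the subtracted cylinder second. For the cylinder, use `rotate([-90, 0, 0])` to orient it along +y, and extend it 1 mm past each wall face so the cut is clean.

difference() {
  house_frame();
  translate([2035, -1, 727]) rotate([-90, 0, 0]) cylinder(h = 196, r = 254);
}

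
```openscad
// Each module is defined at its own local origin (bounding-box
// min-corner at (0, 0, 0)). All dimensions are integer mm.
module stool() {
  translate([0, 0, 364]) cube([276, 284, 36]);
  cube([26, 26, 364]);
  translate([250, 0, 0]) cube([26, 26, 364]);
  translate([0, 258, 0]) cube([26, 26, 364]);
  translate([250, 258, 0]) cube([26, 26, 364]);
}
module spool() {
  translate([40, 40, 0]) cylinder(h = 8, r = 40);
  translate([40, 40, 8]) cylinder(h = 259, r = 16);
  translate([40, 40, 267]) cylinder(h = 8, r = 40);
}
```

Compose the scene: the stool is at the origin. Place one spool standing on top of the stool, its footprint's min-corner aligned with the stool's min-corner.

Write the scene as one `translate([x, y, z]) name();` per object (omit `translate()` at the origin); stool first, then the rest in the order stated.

stool();
translate([0, 0, 400]) spool();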